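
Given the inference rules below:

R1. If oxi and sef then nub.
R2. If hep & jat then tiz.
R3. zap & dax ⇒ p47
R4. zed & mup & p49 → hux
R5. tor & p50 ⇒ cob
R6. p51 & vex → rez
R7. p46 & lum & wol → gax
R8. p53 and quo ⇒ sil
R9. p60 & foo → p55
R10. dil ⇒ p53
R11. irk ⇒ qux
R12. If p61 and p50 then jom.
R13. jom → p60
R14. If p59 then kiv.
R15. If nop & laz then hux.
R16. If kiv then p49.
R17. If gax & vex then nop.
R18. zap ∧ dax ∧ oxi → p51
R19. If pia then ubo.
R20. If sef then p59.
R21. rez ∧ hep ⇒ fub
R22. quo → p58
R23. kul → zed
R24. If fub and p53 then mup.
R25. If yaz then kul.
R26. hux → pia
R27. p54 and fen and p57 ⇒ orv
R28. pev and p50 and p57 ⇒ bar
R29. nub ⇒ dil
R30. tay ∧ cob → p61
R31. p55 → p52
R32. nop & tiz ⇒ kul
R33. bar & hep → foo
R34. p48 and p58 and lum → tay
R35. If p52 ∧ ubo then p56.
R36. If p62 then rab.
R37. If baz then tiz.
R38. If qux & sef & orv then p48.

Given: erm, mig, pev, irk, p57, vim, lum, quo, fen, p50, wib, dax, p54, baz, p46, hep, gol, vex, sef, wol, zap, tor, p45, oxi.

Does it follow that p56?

nub  (by R1: oxi, sef)
cob  (by R5: tor, p50)
gax  (by R7: p46, lum, wol)
qux  (by R11: irk)
nop  (by R17: gax, vex)
p51  (by R18: zap, dax, oxi)
p59  (by R20: sef)
p58  (by R22: quo)
orv  (by R27: p54, fen, p57)
bar  (by R28: pev, p50, p57)
dil  (by R29: nub)
foo  (by R33: bar, hep)
tiz  (by R37: baz)
p48  (by R38: qux, sef, orv)
rez  (by R6: p51, vex)
p53  (by R10: dil)
kiv  (by R14: p59)
p49  (by R16: kiv)
fub  (by R21: rez, hep)
mup  (by R24: fub, p53)
kul  (by R32: nop, tiz)
tay  (by R34: p48, p58, lum)
zed  (by R23: kul)
p61  (by R30: tay, cob)
hux  (by R4: zed, mup, p49)
jom  (by R12: p61, p50)
p60  (by R13: jom)
pia  (by R26: hux)
p55  (by R9: p60, foo)
ubo  (by R19: pia)
p52  (by R31: p55)
p56  (by R35: p52, ubo)

Yes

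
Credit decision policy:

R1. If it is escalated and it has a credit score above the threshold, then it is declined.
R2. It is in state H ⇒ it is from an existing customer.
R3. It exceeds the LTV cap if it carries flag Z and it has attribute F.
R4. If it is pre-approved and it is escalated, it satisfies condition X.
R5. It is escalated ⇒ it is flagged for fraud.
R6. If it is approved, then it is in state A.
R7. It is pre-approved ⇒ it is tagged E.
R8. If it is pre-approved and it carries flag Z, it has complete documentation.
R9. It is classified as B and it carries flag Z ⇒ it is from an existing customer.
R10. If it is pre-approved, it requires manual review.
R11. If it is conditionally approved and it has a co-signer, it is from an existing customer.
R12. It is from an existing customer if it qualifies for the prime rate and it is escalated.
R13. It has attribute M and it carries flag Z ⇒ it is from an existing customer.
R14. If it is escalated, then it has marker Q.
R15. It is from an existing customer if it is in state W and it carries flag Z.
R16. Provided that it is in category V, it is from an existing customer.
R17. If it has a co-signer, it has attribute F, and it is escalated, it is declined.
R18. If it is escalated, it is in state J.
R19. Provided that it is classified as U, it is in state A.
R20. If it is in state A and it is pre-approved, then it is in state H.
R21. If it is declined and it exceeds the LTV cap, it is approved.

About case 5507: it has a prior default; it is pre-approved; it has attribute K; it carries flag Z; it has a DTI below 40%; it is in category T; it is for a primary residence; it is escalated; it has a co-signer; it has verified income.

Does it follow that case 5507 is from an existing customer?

No

Forward chaining from the given facts derives: satisfies condition X, is flagged for fraud, is tagged E, has complete documentation, requires manual review, has marker Q, is in state J.
Rules concluding "it is from an existing customer": R2 needs "it is in state H"; R9 needs "it is classified as B"; R11 needs "it is conditionally approved"; R12 needs "it qualifies for the prime rate"; R13 needs "it has attribute M"; R15 needs "it is in state W"; R16 needs "it is in category V" — none of these are established.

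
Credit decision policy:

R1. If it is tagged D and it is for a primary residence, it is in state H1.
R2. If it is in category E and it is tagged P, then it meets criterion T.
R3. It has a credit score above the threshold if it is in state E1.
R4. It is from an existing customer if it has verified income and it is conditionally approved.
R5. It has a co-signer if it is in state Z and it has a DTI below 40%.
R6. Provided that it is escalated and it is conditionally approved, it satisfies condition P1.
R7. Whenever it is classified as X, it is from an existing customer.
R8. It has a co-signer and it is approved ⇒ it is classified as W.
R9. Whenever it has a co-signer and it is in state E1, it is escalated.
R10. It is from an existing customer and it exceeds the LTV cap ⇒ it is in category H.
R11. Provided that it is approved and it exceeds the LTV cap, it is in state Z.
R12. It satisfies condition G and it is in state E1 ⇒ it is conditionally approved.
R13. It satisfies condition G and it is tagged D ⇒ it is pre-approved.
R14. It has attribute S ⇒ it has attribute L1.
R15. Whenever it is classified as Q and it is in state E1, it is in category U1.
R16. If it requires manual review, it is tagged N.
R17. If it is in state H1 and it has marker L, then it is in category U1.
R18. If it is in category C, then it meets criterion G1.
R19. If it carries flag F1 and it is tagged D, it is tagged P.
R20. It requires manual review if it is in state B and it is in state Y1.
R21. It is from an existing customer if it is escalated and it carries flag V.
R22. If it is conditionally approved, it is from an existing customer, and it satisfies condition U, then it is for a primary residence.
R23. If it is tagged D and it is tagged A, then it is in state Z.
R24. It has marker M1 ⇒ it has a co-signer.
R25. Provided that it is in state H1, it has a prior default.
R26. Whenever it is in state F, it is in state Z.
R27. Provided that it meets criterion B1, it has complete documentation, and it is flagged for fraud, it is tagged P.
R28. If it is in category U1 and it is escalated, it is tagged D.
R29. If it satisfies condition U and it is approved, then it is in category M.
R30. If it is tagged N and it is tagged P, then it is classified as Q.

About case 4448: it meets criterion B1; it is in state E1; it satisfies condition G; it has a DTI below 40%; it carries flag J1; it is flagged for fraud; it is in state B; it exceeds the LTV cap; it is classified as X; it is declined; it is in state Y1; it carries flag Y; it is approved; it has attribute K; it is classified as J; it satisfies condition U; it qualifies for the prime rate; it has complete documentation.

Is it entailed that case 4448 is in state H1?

Yes

By R7 (it is classified as X): it is from an existing customer.
By R11 (it is approved, it exceeds the LTV cap): it is in state Z.
By R12 (it satisfies condition G, it is in state E1): it is conditionally approved.
By R20 (it is in state B, it is in state Y1): it requires manual review.
By R22 (it is conditionally approved, it is from an existing customer, it satisfies condition U): it is for a primary residence.
By R27 (it meets criterion B1, it has complete documentation, it is flagged for fraud): it is tagged P.
By R5 (it is in state Z, it has a DTI below 40%): it has a co-signer.
By R9 (it has a co-signer, it is in state E1): it is escalated.
By R16 (it requires manual review): it is tagged N.
By R30 (it is tagged N, it is tagged P): it is classified as Q.
By R15 (it is classified as Q, it is in state E1): it is in category U1.
By R28 (it is in category U1, it is escalated): it is tagged D.
By R1 (it is tagged D, it is for a primary residence): it is in state H1.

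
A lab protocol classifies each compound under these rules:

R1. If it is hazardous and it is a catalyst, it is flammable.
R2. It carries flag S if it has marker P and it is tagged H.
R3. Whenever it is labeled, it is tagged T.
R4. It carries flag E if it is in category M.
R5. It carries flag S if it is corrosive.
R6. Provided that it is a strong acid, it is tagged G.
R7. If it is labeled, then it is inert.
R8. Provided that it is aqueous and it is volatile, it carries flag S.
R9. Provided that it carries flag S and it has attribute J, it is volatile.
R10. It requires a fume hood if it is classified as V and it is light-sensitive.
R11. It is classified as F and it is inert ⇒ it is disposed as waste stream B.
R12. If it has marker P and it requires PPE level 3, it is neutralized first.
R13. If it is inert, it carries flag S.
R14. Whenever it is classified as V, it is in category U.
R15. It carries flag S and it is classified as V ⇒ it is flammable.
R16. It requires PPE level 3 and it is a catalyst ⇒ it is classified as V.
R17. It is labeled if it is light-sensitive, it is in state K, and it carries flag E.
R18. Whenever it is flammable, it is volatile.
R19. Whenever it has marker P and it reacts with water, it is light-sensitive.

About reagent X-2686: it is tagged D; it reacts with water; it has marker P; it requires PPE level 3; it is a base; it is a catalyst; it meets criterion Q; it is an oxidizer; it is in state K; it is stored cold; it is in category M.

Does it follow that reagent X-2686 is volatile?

Yes

By R4 (it is in category M): it carries flag E.
By R16 (it requires PPE level 3, it is a catalyst): it is classified as V.
By R19 (it has marker P, it reacts with water): it is light-sensitive.
By R17 (it is light-sensitive, it is in state K, it carries flag E): it is labeled.
By R7 (it is labeled): it is inert.
By R13 (it is inert): it carries flag S.
By R15 (it carries flag S, it is classified as V): it is flammable.
By R18 (it is flammable): it is volatile.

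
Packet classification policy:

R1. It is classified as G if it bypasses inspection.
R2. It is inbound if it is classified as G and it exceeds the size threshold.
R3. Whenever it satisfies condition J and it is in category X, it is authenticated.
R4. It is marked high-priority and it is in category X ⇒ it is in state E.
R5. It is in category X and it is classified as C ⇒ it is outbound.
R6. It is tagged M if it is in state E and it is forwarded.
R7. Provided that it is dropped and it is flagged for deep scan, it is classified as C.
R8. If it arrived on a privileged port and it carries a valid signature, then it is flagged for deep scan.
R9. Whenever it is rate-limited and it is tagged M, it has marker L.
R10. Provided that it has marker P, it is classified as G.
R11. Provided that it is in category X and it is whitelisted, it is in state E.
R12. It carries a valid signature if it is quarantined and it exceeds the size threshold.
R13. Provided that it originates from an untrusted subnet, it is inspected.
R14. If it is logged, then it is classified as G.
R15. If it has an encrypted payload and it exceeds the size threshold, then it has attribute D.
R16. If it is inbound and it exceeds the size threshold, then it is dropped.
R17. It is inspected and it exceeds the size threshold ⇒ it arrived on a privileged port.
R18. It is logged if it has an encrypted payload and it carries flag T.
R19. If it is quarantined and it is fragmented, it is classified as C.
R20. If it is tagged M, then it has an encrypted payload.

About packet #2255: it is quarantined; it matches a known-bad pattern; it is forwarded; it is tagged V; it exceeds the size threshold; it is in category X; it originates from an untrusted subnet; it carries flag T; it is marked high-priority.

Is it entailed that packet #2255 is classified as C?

By R4 (it is marked high-priority, it is in category X): it is in state E.
By R6 (it is in state E, it is forwarded): it is tagged M.
By R12 (it is quarantined, it exceeds the size threshold): it carries a valid signature.
By R13 (it originates from an untrusted subnet): it is inspected.
By R17 (it is inspected, it exceeds the size threshold): it arrived on a privileged port.
By R20 (it is tagged M): it has an encrypted payload.
By R8 (it arrived on a privileged port, it carries a valid signature): it is flagged for deep scan.
By R18 (it has an encrypted payload, it carries flag T): it is logged.
By R14 (it is logged): it is classified as G.
By R2 (it is classified as G, it exceeds the size threshold): it is inbound.
By R16 (it is inbound, it exceeds the size threshold): it is dropped.
By R7 (it is dropped, it is flagged for deep scan): it is classified as C.

Yes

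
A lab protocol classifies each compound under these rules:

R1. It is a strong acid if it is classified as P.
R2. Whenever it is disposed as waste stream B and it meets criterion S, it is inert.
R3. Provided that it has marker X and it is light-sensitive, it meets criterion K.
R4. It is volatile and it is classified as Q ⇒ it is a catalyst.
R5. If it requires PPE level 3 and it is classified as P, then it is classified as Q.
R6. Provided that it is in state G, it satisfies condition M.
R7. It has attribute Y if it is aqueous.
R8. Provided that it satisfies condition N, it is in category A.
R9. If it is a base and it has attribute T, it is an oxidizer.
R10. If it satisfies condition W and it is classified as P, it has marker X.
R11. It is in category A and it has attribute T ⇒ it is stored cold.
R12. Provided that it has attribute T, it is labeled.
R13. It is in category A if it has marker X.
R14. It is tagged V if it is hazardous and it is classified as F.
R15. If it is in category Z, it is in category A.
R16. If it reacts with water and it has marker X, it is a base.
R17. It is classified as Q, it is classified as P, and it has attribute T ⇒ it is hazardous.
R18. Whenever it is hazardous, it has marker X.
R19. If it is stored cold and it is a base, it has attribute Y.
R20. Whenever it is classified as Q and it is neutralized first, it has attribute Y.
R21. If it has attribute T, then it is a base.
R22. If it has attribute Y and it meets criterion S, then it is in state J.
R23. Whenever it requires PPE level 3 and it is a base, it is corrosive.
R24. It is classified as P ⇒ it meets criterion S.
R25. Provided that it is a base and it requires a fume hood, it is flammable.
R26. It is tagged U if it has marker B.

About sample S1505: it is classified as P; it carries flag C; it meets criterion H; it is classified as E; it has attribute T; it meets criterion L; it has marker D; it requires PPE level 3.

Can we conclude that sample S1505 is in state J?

By R5 (it requires PPE level 3, it is classified as P): it is classified as Q.
By R17 (it is classified as Q, it is classified as P, it has attribute T): it is hazardous.
By R18 (it is hazardous): it has marker X.
By R21 (it has attribute T): it is a base.
By R24 (it is classified as P): it meets criterion S.
By R13 (it has marker X): it is in category A.
By R11 (it is in category A, it has attribute T): it is stored cold.
By R19 (it is stored cold, it is a base): it has attribute Y.
By R22 (it has attribute Y, it meets criterion S): it is in state J.

Yes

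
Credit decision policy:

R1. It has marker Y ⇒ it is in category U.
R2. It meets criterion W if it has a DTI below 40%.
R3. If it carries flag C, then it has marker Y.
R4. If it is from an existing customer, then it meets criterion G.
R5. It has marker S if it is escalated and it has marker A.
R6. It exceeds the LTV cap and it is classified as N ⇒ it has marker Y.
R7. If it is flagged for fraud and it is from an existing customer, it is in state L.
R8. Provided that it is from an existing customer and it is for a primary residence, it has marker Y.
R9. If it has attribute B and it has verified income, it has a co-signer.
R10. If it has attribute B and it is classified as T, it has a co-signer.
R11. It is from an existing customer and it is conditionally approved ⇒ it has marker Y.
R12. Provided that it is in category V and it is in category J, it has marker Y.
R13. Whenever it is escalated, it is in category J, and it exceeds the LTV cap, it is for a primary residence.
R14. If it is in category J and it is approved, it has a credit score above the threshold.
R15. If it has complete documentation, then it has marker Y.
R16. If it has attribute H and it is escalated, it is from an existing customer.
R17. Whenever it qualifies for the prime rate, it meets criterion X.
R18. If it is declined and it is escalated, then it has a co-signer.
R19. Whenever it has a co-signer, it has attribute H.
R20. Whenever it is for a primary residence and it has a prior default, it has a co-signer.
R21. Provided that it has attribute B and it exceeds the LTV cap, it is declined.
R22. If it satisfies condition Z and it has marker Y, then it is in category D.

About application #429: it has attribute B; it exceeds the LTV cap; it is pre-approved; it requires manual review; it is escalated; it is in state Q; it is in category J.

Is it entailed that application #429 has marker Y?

By R13 (it is escalated, it is in category J, it exceeds the LTV cap): it is for a primary residence.
By R21 (it has attribute B, it exceeds the LTV cap): it is declined.
By R18 (it is declined, it is escalated): it has a co-signer.
By R19 (it has a co-signer): it has attribute H.
By R16 (it has attribute H, it is escalated): it is from an existing customer.
By R8 (it is from an existing customer, it is for a primary residence): it has marker Y.

Yes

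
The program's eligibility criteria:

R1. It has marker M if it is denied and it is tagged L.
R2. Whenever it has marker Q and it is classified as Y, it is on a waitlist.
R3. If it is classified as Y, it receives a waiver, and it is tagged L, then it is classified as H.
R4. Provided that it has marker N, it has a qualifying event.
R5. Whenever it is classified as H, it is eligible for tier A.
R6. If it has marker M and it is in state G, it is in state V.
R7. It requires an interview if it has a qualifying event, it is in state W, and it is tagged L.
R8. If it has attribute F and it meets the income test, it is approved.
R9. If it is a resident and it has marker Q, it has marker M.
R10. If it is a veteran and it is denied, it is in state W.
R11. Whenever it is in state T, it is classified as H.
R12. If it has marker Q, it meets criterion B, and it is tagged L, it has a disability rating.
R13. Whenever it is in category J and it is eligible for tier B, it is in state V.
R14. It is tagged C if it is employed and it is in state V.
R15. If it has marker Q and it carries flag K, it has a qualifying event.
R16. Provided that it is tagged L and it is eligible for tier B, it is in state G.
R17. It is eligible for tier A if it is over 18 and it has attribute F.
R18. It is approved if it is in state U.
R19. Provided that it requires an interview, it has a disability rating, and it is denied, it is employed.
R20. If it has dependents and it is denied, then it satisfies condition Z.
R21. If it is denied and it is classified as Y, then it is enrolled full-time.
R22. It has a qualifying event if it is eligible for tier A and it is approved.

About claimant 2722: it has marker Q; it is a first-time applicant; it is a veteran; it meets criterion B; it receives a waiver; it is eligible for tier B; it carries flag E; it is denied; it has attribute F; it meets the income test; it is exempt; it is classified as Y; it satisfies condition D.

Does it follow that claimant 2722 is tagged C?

No

Forward chaining from the given facts derives: is on a waitlist, is approved, is in state W, is enrolled full-time.
The only rule concluding "it is tagged C" is R14, which needs "it is employed"; that is never established.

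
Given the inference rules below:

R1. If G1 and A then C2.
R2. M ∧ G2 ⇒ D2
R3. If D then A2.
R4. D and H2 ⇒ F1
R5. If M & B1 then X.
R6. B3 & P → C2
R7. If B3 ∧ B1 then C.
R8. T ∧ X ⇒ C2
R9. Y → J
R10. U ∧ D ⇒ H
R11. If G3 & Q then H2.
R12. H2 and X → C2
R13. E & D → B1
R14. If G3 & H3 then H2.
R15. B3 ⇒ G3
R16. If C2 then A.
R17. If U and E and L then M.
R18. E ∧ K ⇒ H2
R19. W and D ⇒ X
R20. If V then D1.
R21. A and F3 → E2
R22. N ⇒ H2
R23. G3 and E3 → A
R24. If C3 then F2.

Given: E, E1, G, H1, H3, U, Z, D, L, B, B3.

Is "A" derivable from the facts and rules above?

B1  (by R13: E, D)
G3  (by R15: B3)
M  (by R17: U, E, L)
X  (by R5: M, B1)
H2  (by R14: G3, H3)
C2  (by R12: H2, X)
A  (by R16: C2)

Yes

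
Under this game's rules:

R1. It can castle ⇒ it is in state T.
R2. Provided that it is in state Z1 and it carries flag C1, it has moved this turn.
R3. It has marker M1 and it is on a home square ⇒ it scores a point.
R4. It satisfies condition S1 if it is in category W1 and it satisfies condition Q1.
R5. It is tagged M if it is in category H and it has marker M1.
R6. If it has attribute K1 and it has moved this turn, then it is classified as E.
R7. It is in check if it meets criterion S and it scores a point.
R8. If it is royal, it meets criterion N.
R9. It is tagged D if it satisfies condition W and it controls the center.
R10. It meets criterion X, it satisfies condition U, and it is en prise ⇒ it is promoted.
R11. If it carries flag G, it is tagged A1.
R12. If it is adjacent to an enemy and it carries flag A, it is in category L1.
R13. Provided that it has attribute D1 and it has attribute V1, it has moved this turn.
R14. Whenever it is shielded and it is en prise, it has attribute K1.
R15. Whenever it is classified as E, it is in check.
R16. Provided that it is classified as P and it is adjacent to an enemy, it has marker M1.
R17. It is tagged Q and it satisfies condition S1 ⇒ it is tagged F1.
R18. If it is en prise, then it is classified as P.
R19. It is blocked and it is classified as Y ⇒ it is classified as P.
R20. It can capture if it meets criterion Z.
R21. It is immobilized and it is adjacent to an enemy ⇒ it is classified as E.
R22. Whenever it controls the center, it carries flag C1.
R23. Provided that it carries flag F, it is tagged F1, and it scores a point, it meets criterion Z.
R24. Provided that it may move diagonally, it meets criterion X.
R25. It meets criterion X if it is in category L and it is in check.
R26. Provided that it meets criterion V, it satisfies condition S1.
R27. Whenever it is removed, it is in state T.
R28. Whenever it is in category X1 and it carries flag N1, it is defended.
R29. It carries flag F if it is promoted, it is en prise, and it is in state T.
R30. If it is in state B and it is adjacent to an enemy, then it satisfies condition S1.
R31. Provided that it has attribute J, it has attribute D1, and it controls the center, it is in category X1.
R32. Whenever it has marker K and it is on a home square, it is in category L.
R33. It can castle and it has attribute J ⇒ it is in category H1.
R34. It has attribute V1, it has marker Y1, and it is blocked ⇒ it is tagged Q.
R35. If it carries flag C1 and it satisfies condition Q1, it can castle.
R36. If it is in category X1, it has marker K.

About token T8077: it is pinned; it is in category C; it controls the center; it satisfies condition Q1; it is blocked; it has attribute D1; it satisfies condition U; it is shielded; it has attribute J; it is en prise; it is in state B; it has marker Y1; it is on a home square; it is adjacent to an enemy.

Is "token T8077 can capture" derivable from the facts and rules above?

Forward chaining from the given facts derives: has attribute K1, is classified as P, carries flag C1, satisfies condition S1, is in category X1, can castle, has marker K, is in state T, has marker M1, is in category L, is in category H1, scores a point.
The only rule concluding "it can capture" is R20, which needs "it meets criterion Z"; that is never established.

No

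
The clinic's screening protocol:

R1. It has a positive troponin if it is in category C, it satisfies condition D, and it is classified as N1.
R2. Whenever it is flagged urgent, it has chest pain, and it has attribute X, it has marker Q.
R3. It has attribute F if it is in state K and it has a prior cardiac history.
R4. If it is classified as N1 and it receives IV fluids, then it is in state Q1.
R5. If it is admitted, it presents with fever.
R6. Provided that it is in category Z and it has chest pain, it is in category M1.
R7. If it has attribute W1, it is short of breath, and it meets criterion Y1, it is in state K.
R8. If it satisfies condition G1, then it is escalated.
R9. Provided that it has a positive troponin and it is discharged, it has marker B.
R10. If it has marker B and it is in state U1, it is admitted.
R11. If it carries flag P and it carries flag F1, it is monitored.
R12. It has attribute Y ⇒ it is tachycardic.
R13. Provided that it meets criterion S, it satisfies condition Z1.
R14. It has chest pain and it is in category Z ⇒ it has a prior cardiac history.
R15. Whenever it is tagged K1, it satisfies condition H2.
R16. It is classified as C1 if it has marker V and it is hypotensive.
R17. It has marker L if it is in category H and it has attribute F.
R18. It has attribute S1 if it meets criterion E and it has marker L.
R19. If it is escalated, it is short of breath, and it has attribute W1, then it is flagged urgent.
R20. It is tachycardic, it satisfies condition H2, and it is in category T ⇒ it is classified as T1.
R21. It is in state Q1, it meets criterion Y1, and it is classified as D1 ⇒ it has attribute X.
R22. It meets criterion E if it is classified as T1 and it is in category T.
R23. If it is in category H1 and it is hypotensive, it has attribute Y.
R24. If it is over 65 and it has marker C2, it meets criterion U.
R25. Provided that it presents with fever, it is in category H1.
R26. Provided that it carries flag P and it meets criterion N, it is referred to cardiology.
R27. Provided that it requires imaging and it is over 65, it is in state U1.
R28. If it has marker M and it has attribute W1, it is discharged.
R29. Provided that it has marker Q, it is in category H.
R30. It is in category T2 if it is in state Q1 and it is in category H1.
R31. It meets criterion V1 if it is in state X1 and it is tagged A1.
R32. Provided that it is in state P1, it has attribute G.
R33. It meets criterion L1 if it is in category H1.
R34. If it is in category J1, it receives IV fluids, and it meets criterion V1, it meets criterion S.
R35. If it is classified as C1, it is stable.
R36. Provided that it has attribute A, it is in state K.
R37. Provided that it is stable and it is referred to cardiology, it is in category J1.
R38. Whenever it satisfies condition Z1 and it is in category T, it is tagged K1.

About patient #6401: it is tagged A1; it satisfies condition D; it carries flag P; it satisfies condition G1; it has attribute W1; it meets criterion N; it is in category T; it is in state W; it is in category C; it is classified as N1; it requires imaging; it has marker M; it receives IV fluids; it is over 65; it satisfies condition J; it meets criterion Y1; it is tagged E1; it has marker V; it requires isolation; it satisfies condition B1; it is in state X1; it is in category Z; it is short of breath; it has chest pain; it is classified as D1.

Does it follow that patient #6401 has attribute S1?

No

Forward chaining from the given facts derives: has a positive troponin, is in state Q1, is in category M1, is in state K, is escalated, has a prior cardiac history, is flagged urgent, has attribute X, is referred to cardiology, is in state U1, is discharged, meets criterion V1, has marker Q, has attribute F, has marker B, is admitted, is in category H, presents with fever, has marker L, is in category H1, is in category T2, meets criterion L1.
The only rule concluding "it has attribute S1" is R18, which needs "it meets criterion E"; that is never established.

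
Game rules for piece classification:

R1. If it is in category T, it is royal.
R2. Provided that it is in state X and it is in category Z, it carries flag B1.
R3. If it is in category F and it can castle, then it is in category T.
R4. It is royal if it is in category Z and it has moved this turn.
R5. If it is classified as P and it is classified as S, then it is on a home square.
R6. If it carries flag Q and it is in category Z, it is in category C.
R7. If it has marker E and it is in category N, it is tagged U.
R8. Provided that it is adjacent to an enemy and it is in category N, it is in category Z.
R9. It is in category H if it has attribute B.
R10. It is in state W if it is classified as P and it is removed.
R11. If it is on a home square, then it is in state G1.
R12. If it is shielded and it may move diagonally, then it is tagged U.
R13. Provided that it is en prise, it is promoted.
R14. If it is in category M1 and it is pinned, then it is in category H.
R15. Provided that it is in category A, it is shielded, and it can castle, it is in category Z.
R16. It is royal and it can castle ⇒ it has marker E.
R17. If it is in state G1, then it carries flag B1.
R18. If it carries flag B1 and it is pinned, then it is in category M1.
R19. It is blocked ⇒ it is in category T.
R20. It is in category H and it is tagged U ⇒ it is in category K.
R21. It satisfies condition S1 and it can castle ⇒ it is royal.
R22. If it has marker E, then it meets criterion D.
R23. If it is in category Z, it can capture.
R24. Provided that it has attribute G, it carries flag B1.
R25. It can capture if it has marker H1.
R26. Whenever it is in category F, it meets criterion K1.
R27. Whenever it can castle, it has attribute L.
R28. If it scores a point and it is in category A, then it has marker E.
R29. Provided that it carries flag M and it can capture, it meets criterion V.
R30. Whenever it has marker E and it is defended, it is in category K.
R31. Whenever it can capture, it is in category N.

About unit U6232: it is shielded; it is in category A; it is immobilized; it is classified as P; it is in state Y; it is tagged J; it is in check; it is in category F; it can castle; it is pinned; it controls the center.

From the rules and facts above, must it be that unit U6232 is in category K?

No

Forward chaining from the given facts derives: is in category T, is in category Z, can capture, meets criterion K1, has attribute L, is in category N, is royal, has marker E, meets criterion D, is tagged U.
Rules concluding "it is in category K": R20 needs "it is in category H"; R30 needs "it is defended" — none of these are established.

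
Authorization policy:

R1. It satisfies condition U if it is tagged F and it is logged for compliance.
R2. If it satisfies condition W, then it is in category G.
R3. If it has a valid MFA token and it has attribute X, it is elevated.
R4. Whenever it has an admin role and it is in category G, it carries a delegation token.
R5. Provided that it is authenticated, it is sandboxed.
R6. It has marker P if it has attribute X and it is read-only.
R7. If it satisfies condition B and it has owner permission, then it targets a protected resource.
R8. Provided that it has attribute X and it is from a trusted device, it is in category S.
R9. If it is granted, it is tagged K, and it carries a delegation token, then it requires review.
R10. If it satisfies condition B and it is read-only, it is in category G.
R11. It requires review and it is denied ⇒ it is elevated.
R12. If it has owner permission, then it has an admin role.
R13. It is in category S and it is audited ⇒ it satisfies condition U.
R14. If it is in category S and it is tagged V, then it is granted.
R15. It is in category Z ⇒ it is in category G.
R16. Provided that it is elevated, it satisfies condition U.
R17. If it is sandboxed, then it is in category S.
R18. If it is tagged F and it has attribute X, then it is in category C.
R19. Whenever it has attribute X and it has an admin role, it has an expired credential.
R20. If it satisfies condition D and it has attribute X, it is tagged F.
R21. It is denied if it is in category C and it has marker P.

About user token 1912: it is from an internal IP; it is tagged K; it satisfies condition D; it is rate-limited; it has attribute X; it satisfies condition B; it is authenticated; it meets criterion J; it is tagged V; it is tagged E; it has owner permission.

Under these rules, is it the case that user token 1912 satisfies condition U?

Forward chaining from the given facts derives: is sandboxed, targets a protected resource, has an admin role, is in category S, has an expired credential, is tagged F, is granted, is in category C.
Rules concluding "it satisfies condition U": R1 needs "it is logged for compliance"; R13 needs "it is audited"; R16 needs "it is elevated" — none of these are established.

No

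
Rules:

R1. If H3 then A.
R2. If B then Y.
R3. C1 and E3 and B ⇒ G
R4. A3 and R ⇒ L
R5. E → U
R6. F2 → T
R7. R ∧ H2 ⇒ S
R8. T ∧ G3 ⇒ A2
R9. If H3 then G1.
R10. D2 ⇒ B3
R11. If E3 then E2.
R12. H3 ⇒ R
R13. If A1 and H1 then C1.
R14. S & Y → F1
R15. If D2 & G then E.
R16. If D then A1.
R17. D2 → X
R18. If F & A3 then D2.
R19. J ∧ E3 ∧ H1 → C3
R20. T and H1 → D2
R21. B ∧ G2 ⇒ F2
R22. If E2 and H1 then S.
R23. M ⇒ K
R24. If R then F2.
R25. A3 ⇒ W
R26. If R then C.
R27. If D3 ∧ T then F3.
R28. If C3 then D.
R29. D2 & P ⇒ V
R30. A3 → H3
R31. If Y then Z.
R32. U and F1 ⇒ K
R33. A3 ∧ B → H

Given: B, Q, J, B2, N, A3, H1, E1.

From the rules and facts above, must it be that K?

Forward chaining from the given facts derives: Y, W, H3, Z, H, A, G1, R, F2, C, L, T, D2, B3, X.
Rules concluding K: R23 needs M; R32 needs U — none of these are established.

No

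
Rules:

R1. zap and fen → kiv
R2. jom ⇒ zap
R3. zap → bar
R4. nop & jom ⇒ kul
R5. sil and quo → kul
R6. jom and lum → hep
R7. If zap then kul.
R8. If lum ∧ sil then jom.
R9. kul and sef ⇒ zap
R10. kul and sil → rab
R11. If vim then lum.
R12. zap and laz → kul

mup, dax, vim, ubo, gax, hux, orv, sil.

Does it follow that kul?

Yes

lum  (by R11: vim)
jom  (by R8: lum, sil)
zap  (by R2: jom)
kul  (by R7: zap)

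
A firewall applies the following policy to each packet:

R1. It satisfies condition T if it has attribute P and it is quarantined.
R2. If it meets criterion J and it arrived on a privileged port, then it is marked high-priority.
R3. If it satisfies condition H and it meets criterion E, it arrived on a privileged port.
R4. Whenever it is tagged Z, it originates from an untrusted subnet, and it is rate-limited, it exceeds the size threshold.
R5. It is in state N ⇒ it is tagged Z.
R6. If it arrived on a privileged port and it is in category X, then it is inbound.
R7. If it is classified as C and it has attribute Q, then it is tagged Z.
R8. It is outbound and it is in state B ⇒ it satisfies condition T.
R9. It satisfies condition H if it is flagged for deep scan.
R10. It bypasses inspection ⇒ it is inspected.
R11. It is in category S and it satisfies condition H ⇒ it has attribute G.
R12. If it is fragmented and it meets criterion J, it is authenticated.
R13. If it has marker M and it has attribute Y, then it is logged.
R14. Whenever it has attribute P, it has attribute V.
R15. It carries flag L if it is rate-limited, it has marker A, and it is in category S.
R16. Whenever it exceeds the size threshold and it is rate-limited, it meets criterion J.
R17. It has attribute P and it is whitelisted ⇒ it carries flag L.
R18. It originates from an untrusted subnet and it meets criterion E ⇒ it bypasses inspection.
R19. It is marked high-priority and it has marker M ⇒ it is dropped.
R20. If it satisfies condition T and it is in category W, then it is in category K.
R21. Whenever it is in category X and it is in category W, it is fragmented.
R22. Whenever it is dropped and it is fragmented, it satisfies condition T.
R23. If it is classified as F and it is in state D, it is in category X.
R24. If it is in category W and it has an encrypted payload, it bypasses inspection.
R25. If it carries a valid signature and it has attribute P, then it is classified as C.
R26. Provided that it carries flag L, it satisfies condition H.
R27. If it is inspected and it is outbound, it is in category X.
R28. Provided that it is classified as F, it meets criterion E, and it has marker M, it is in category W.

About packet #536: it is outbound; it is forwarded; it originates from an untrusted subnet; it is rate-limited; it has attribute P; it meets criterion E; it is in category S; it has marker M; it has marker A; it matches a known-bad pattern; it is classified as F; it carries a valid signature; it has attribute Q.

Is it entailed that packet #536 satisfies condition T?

Yes

By R15 (it is rate-limited, it has marker A, it is in category S): it carries flag L.
By R18 (it originates from an untrusted subnet, it meets criterion E): it bypasses inspection.
By R25 (it carries a valid signature, it has attribute P): it is classified as C.
By R26 (it carries flag L): it satisfies condition H.
By R28 (it is classified as F, it meets criterion E, it has marker M): it is in category W.
By R3 (it satisfies condition H, it meets criterion E): it arrived on a privileged port.
By R7 (it is classified as C, it has attribute Q): it is tagged Z.
By R10 (it bypasses inspection): it is inspected.
By R27 (it is inspected, it is outbound): it is in category X.
By R4 (it is tagged Z, it originates from an untrusted subnet, it is rate-limited): it exceeds the size threshold.
By R16 (it exceeds the size threshold, it is rate-limited): it meets criterion J.
By R21 (it is in category X, it is in category W): it is fragmented.
By R2 (it meets criterion J, it arrived on a privileged port): it is marked high-priority.
By R19 (it is marked high-priority, it has marker M): it is dropped.
By R22 (it is dropped, it is fragmented): it satisfies condition T.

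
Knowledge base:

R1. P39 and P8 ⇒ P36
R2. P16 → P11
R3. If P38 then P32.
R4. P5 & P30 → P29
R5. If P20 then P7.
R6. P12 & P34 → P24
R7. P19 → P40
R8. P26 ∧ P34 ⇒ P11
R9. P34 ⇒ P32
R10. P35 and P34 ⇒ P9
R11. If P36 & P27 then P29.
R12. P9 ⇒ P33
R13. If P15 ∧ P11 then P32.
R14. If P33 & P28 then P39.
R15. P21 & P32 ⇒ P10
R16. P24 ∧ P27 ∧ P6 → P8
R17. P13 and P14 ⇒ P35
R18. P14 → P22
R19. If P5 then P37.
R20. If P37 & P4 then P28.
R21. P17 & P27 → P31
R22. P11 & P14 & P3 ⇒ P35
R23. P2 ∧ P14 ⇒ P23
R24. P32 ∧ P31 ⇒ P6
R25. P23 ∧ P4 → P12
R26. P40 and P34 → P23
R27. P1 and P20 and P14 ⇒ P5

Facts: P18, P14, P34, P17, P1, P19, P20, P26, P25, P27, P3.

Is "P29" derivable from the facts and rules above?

No

Forward chaining from the given facts derives: P7, P40, P11, P32, P22, P31, P35, P6, P23, P5, P9, P33, P37.
Rules concluding P29: R4 needs P30; R11 needs P36 — none of these are established.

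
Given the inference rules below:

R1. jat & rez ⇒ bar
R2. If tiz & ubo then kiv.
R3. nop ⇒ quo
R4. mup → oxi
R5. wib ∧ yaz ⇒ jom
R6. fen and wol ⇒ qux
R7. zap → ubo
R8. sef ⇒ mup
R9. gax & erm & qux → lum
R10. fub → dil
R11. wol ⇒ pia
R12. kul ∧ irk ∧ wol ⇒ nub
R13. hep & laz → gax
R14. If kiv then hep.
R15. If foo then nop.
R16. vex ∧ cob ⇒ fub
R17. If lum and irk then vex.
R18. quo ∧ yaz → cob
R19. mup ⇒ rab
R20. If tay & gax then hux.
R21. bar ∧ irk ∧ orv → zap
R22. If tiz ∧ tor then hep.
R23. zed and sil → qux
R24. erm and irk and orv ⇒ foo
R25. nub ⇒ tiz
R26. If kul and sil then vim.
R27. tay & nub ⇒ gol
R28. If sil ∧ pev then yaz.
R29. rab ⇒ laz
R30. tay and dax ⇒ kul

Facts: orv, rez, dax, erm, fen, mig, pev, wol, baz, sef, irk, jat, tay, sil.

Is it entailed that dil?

Yes

bar  (by R1: jat, rez)
qux  (by R6: fen, wol)
mup  (by R8: sef)
rab  (by R19: mup)
zap  (by R21: bar, irk, orv)
foo  (by R24: erm, irk, orv)
yaz  (by R28: sil, pev)
laz  (by R29: rab)
kul  (by R30: tay, dax)
ubo  (by R7: zap)
nub  (by R12: kul, irk, wol)
nop  (by R15: foo)
tiz  (by R25: nub)
kiv  (by R2: tiz, ubo)
quo  (by R3: nop)
hep  (by R14: kiv)
cob  (by R18: quo, yaz)
gax  (by R13: hep, laz)
lum  (by R9: gax, erm, qux)
vex  (by R17: lum, irk)
fub  (by R16: vex, cob)
dil  (by R10: fub)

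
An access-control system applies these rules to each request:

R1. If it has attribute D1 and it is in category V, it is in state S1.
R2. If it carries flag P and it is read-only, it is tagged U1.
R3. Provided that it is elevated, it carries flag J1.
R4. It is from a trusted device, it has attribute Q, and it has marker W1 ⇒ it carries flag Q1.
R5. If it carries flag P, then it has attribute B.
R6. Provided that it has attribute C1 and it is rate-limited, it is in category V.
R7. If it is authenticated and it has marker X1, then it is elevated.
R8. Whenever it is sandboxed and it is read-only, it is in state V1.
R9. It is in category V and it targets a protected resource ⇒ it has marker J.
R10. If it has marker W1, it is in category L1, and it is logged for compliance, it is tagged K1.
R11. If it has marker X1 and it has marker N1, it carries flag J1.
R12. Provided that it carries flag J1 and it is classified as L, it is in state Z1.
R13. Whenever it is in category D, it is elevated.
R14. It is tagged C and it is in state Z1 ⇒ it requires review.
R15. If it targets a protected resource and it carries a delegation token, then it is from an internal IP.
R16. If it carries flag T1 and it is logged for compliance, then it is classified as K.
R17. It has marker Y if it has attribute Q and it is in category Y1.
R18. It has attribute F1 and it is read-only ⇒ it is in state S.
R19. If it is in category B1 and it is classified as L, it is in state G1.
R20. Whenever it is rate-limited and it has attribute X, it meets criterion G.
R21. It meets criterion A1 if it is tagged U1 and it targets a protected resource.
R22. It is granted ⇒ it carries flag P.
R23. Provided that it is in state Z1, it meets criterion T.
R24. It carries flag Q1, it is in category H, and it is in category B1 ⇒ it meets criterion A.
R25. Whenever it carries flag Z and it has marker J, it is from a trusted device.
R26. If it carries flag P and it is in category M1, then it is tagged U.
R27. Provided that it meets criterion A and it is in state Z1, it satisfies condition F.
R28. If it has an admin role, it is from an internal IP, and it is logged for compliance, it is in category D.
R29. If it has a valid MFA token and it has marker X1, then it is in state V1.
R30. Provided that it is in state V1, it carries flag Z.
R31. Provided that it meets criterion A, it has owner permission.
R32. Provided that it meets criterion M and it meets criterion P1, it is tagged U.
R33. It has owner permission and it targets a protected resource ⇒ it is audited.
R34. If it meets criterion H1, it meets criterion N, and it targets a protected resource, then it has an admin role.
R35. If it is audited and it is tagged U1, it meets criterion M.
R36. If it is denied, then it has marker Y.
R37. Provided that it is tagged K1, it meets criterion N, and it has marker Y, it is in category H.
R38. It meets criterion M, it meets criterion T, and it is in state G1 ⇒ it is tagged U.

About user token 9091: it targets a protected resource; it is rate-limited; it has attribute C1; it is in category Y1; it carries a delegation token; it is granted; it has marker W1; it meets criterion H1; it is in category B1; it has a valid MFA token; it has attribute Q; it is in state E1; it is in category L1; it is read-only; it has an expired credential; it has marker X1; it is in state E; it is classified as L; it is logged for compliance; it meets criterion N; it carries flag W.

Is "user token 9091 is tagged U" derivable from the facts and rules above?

Yes

By R6 (it has attribute C1, it is rate-limited): it is in category V.
By R9 (it is in category V, it targets a protected resource): it has marker J.
By R10 (it has marker W1, it is in category L1, it is logged for compliance): it is tagged K1.
By R15 (it targets a protected resource, it carries a delegation token): it is from an internal IP.
By R17 (it has attribute Q, it is in category Y1): it has marker Y.
By R19 (it is in category B1, it is classified as L): it is in state G1.
By R22 (it is granted): it carries flag P.
By R29 (it has a valid MFA token, it has marker X1): it is in state V1.
By R30 (it is in state V1): it carries flag Z.
By R34 (it meets criterion H1, it meets criterion N, it targets a protected resource): it has an admin role.
By R37 (it is tagged K1, it meets criterion N, it has marker Y): it is in category H.
By R2 (it carries flag P, it is read-only): it is tagged U1.
By R25 (it carries flag Z, it has marker J): it is from a trusted device.
By R28 (it has an admin role, it is from an internal IP, it is logged for compliance): it is in category D.
By R4 (it is from a trusted device, it has attribute Q, it has marker W1): it carries flag Q1.
By R13 (it is in category D): it is elevated.
By R24 (it carries flag Q1, it is in category H, it is in category B1): it meets criterion A.
By R31 (it meets criterion A): it has owner permission.
By R33 (it has owner permission, it targets a protected resource): it is audited.
By R35 (it is audited, it is tagged U1): it meets criterion M.
By R3 (it is elevated): it carries flag J1.
By R12 (it carries flag J1, it is classified as L): it is in state Z1.
By R23 (it is in state Z1): it meets criterion T.
By R38 (it meets criterion M, it meets criterion T, it is in state G1): it is tagged U.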